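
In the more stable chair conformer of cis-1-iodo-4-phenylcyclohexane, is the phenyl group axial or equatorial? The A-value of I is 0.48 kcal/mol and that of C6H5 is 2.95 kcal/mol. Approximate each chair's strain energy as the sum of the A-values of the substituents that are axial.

equatorial

C1 and C4 have opposite parity, so for the cis isomer the two substituents are one axial and one equatorial in each chair.
Chair I (iodo axial, phenyl equatorial): E = 0.48 kcal/mol.
Chair II (iodo equatorial, phenyl axial): E = 2.95 kcal/mol.
Chair I is the more stable (lower-energy) conformer, and in that chair the phenyl group is equatorial.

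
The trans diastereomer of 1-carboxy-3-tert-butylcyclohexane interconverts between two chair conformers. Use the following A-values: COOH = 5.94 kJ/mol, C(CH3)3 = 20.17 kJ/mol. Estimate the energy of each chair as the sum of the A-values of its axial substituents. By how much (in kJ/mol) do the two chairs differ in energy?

C1 and C3 have the same parity, so for the trans isomer the two substituents are one axial and one equatorial in each chair.
Chair I (carboxyl axial, tert-butyl equatorial): E = 5.94 kJ/mol.
Chair II (carboxyl equatorial, tert-butyl axial): E = 20.17 kJ/mol.
ΔE = 20.17 − 5.94 = 14.23 kJ/mol; chair I is more stable.

14.23 kJ/mol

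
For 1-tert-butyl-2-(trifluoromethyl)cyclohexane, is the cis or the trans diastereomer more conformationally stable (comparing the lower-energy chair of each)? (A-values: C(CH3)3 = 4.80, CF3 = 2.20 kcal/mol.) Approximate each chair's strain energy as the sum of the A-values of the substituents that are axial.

At 1,2 positions (parity opposite): cis → (a,e or e,a); trans → (e,e or a,a).
Best chair for cis: E = 2.20 kcal/mol; best chair for trans: E = 0.00 kcal/mol.
The trans isomer is lower by 2.20 kcal/mol.

trans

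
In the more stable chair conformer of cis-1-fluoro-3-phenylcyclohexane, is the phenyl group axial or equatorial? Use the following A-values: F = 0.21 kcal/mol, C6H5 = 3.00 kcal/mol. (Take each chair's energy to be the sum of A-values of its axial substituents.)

equatorial

C1 and C3 have the same parity, so for the cis isomer the two substituents are e,e in one chair and a,a in the other.
Chair I (fluoro axial, phenyl axial): E = 3.21 kcal/mol.
Chair II (fluoro equatorial, phenyl equatorial): E = 0.00 kcal/mol.
Chair II is the more stable (lower-energy) conformer, and in that chair the phenyl group is equatorial.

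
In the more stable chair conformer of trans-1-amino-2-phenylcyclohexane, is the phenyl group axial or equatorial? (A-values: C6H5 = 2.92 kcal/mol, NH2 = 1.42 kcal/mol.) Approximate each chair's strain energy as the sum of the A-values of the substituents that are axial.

C1 and C2 have opposite parity, so for the trans isomer the two substituents are e,e in one chair and a,a in the other.
Chair I (phenyl axial, amino axial): E = 4.34 kcal/mol.
Chair II (phenyl equatorial, amino equatorial): E = 0.00 kcal/mol.
Chair II is the more stable (lower-energy) conformer, and in that chair the phenyl group is equatorial.

equatorial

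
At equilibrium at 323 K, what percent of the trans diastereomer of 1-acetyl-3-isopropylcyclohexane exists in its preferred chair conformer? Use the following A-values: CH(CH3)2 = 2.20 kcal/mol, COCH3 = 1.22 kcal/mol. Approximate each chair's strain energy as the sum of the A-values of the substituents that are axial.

82.2%

C1 and C3 have the same parity, so for the trans isomer the two substituents are one axial and one equatorial in each chair.
Chair I (isopropyl axial, acetyl equatorial): E = 2.20 kcal/mol; chair II (isopropyl equatorial, acetyl axial): E = 1.22 kcal/mol.
ΔG = 0.98 kcal/mol between the two chairs.
K = exp(ΔG/RT) with R = 1.987×10⁻³ kcal mol⁻¹ K⁻¹ and T = 323 K gives K ≈ 4.6.
Fraction in the lower-energy chair = K/(K+1) = 82.2%.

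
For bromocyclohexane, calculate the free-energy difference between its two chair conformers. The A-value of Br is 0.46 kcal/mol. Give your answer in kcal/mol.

A monosubstituted cyclohexane has one chair with the bromo group axial (E = A = 0.46 kcal/mol) and one with it equatorial (E = 0).
ΔE = 0.46 − 0 = 0.46 kcal/mol.

0.46 kcal/mol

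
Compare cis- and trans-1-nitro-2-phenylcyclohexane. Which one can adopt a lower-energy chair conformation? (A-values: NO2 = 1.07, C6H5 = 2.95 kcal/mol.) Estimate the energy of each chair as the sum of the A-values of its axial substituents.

trans

At 1,2 positions (parity opposite): cis → (a,e or e,a); trans → (e,e or a,a).
Best chair for cis: E = 1.07 kcal/mol; best chair for trans: E = 0.00 kcal/mol.
The trans isomer is lower by 1.07 kcal/mol.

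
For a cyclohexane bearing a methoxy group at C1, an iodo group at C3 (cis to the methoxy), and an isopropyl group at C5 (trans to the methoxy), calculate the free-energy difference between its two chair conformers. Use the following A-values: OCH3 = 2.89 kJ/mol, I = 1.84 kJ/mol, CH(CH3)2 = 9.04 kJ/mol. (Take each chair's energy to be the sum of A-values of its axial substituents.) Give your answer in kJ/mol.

4.31 kJ/mol

Chair I (methoxy axial, iodo axial, isopropyl equatorial): E = 4.73 kJ/mol.
Chair II (methoxy equatorial, iodo equatorial, isopropyl axial): E = 9.04 kJ/mol.
ΔE = 9.04 − 4.73 = 4.31 kJ/mol; chair I is more stable.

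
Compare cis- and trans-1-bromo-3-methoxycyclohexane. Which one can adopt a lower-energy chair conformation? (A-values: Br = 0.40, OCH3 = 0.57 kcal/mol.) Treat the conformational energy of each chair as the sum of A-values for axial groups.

cis

At 1,3 positions (parity same): cis → (e,e or a,a); trans → (a,e or e,a).
Best chair for cis: E = 0.00 kcal/mol; best chair for trans: E = 0.40 kcal/mol.
The cis isomer is lower by 0.40 kcal/mol.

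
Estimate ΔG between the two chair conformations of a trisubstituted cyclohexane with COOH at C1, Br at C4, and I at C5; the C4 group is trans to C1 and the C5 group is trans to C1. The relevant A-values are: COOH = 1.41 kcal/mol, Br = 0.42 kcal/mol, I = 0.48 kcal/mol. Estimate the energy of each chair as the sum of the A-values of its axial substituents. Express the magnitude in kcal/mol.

Chair I (carboxyl axial, bromo axial, iodo equatorial): E = 1.83 kcal/mol.
Chair II (carboxyl equatorial, bromo equatorial, iodo axial): E = 0.48 kcal/mol.
ΔE = 1.83 − 0.48 = 1.35 kcal/mol; chair II is more stable.

1.35 kcal/mol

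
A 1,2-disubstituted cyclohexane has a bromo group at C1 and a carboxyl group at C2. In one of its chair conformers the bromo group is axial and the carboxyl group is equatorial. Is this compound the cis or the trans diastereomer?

C1 and C2 have opposite parity, so their axial bonds point in opposite directions.
With opposite-parity carbons, two substituents on the same face are one axial and one equatorial; opposite faces give both axial or both equatorial.
Here the groups are axial/equatorial → same face → cis.

cis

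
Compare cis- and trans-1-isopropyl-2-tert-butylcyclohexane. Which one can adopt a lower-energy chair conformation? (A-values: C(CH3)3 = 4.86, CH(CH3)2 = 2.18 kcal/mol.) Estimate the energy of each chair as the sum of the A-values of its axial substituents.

trans

At 1,2 positions (parity opposite): cis → (a,e or e,a); trans → (e,e or a,a).
Best chair for cis: E = 2.18 kcal/mol; best chair for trans: E = 0.00 kcal/mol.
The trans isomer is lower by 2.18 kcal/mol.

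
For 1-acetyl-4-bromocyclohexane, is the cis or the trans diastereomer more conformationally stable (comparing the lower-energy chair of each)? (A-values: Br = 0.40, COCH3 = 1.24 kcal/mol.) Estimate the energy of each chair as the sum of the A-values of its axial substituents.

At 1,4 positions (parity opposite): cis → (a,e or e,a); trans → (e,e or a,a).
Best chair for cis: E = 0.40 kcal/mol; best chair for trans: E = 0.00 kcal/mol.
The trans isomer is lower by 0.40 kcal/mol.

trans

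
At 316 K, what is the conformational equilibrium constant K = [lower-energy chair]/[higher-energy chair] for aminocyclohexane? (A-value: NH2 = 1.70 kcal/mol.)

One chair has the amino group axial (E = 1.70 kcal/mol) and the other has it equatorial (E = 0).
ΔG = 1.70 kcal/mol between the two chairs.
K = exp(ΔG/RT) with R = 1.987×10⁻³ kcal mol⁻¹ K⁻¹ and T = 316 K gives K ≈ 15.

K ≈ 15.0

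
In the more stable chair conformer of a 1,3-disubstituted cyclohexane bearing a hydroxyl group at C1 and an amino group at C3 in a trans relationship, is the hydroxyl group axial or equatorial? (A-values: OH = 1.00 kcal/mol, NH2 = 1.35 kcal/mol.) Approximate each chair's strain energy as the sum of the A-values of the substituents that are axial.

C1 and C3 have the same parity, so for the trans isomer the two substituents are one axial and one equatorial in each chair.
Chair I (hydroxyl axial, amino equatorial): E = 1.00 kcal/mol.
Chair II (hydroxyl equatorial, amino axial): E = 1.35 kcal/mol.
Chair I is the more stable (lower-energy) conformer, and in that chair the hydroxyl group is axial.

axial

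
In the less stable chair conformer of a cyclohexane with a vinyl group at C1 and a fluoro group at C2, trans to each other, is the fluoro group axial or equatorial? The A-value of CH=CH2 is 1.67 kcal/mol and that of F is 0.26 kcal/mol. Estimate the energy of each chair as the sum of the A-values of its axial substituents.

axial

C1 and C2 have opposite parity, so for the trans isomer the two substituents are e,e in one chair and a,a in the other.
Chair I (vinyl axial, fluoro axial): E = 1.93 kcal/mol.
Chair II (vinyl equatorial, fluoro equatorial): E = 0.00 kcal/mol.
Chair I is the less stable (higher-energy) conformer, and in that chair the fluoro group is axial.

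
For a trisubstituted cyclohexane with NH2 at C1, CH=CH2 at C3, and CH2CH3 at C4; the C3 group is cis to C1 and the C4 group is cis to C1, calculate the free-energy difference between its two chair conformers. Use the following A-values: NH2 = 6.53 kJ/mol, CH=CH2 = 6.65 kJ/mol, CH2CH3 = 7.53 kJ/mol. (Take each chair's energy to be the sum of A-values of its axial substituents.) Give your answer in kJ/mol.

5.65 kJ/mol

Chair I (amino axial, vinyl axial, ethyl equatorial): E = 13.18 kJ/mol.
Chair II (amino equatorial, vinyl equatorial, ethyl axial): E = 7.53 kJ/mol.
ΔE = 13.18 − 7.53 = 5.65 kJ/mol; chair II is more stable.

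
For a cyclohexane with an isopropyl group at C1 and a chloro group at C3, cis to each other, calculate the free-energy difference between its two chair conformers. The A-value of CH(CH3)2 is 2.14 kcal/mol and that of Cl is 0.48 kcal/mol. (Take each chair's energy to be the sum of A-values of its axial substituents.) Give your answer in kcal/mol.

2.62 kcal/mol

C1 and C3 have the same parity, so for the cis isomer the two substituents are e,e in one chair and a,a in the other.
Chair I (isopropyl axial, chloro axial): E = 2.62 kcal/mol.
Chair II (isopropyl equatorial, chloro equatorial): E = 0.00 kcal/mol.
ΔE = 2.62 − 0.00 = 2.62 kcal/mol; chair II is more stable.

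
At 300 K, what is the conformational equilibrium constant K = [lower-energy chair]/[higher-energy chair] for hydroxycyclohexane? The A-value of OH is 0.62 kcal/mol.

K ≈ 2.83

One chair has the hydroxyl group axial (E = 0.62 kcal/mol) and the other has it equatorial (E = 0).
ΔG = 0.62 kcal/mol between the two chairs.
K = exp(ΔG/RT) with R = 1.987×10⁻³ kcal mol⁻¹ K⁻¹ and T = 300 K gives K ≈ 2.83.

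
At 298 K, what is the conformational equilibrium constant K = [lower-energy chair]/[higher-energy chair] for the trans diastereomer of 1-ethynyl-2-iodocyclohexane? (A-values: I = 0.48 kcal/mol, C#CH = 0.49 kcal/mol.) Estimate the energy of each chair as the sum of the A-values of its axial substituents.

C1 and C2 have opposite parity, so for the trans isomer the two substituents are e,e in one chair and a,a in the other.
Chair I (iodo axial, ethynyl axial): E = 0.97 kcal/mol; chair II (iodo equatorial, ethynyl equatorial): E = 0.00 kcal/mol.
ΔG = 0.97 kcal/mol between the two chairs.
K = exp(ΔG/RT) with R = 1.987×10⁻³ kcal mol⁻¹ K⁻¹ and T = 298 K gives K ≈ 5.15.

K ≈ 5.15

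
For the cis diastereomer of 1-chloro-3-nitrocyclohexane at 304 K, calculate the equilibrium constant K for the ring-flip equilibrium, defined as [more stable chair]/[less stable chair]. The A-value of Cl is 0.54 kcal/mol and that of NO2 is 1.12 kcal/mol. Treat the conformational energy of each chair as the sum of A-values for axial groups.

K ≈ 15.6

C1 and C3 have the same parity, so for the cis isomer the two substituents are e,e in one chair and a,a in the other.
Chair I (chloro axial, nitro axial): E = 1.66 kcal/mol; chair II (chloro equatorial, nitro equatorial): E = 0.00 kcal/mol.
ΔG = 1.66 kcal/mol between the two chairs.
K = exp(ΔG/RT) with R = 1.987×10⁻³ kcal mol⁻¹ K⁻¹ and T = 304 K gives K ≈ 15.6.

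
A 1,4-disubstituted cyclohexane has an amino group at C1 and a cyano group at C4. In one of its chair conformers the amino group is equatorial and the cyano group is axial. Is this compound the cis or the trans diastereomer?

C1 and C4 have opposite parity, so their axial bonds point in opposite directions.
With opposite-parity carbons, two substituents on the same face are one axial and one equatorial; opposite faces give both axial or both equatorial.
Here the groups are equatorial/axial → same face → cis.

cis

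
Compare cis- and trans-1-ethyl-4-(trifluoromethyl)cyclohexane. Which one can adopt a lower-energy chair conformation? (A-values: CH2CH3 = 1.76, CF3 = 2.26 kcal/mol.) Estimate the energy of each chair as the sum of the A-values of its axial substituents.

At 1,4 positions (parity opposite): cis → (a,e or e,a); trans → (e,e or a,a).
Best chair for cis: E = 1.76 kcal/mol; best chair for trans: E = 0.00 kcal/mol.
The trans isomer is lower by 1.76 kcal/mol.

trans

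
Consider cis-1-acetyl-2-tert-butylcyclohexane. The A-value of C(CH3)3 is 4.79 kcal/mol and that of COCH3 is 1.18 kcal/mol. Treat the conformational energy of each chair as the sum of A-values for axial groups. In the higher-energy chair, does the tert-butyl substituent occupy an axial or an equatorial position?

axial

C1 and C2 have opposite parity, so for the cis isomer the two substituents are one axial and one equatorial in each chair.
Chair I (tert-butyl axial, acetyl equatorial): E = 4.79 kcal/mol.
Chair II (tert-butyl equatorial, acetyl axial): E = 1.18 kcal/mol.
Chair I is the less stable (higher-energy) conformer, and in that chair the tert-butyl group is axial.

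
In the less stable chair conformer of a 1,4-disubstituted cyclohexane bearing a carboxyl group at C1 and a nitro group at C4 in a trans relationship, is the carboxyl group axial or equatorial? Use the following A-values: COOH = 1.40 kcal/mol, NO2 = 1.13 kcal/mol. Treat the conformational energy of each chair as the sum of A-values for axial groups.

axial

C1 and C4 have opposite parity, so for the trans isomer the two substituents are e,e in one chair and a,a in the other.
Chair I (carboxyl axial, nitro axial): E = 2.53 kcal/mol.
Chair II (carboxyl equatorial, nitro equatorial): E = 0.00 kcal/mol.
Chair I is the less stable (higher-energy) conformer, and in that chair the carboxyl group is axial.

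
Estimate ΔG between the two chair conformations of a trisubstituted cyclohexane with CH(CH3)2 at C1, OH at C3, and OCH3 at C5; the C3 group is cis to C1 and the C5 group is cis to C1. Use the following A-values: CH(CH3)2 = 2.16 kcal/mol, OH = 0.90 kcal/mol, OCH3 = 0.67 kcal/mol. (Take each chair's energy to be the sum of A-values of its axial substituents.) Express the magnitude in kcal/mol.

Chair I (isopropyl axial, hydroxyl axial, methoxy axial): E = 3.73 kcal/mol.
Chair II (isopropyl equatorial, hydroxyl equatorial, methoxy equatorial): E = 0.00 kcal/mol.
ΔE = 3.73 − 0.00 = 3.73 kcal/mol; chair II is more stable.

3.73 kcal/mol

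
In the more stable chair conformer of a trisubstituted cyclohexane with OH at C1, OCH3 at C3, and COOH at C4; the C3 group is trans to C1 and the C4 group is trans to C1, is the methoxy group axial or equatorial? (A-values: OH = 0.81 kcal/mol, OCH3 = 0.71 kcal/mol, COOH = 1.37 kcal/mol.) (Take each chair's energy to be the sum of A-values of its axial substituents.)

axial

Chair I (hydroxyl axial, methoxy equatorial, carboxyl axial): E = 2.18 kcal/mol.
Chair II (hydroxyl equatorial, methoxy axial, carboxyl equatorial): E = 0.71 kcal/mol.
Chair II is the more stable (lower-energy) conformer, and in that chair the methoxy group is axial.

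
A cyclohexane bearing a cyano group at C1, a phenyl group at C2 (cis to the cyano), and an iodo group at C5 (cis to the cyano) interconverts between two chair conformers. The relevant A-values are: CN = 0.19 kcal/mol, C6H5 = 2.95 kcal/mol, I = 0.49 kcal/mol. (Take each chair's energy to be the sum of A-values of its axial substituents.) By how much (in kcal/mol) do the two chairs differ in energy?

2.27 kcal/mol

Chair I (cyano axial, phenyl equatorial, iodo axial): E = 0.68 kcal/mol.
Chair II (cyano equatorial, phenyl axial, iodo equatorial): E = 2.95 kcal/mol.
ΔE = 2.95 − 0.68 = 2.27 kcal/mol; chair I is more stable.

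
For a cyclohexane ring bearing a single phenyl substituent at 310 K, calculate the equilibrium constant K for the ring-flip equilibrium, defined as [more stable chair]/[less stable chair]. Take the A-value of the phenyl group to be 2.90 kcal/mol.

K ≈ 111

One chair has the phenyl group axial (E = 2.90 kcal/mol) and the other has it equatorial (E = 0).
ΔG = 2.90 kcal/mol between the two chairs.
K = exp(ΔG/RT) with R = 1.987×10⁻³ kcal mol⁻¹ K⁻¹ and T = 310 K gives K ≈ 111.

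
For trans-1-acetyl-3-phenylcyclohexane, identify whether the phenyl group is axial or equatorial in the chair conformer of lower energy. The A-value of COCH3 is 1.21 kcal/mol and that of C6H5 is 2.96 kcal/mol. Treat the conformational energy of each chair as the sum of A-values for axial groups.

equatorial

C1 and C3 have the same parity, so for the trans isomer the two substituents are one axial and one equatorial in each chair.
Chair I (acetyl axial, phenyl equatorial): E = 1.21 kcal/mol.
Chair II (acetyl equatorial, phenyl axial): E = 2.96 kcal/mol.
Chair I is the more stable (lower-energy) conformer, and in that chair the phenyl group is equatorial.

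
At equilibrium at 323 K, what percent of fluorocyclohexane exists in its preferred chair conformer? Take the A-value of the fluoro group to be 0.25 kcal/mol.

One chair has the fluoro group axial (E = 0.25 kcal/mol) and the other has it equatorial (E = 0).
ΔG = 0.25 kcal/mol between the two chairs.
K = exp(ΔG/RT) with R = 1.987×10⁻³ kcal mol⁻¹ K⁻¹ and T = 323 K gives K ≈ 1.48.
Fraction in the lower-energy chair = K/(K+1) = 59.6%.

59.6%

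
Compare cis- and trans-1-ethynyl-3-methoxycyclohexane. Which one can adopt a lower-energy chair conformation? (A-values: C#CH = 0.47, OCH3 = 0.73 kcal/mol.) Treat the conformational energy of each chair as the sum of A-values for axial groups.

At 1,3 positions (parity same): cis → (e,e or a,a); trans → (a,e or e,a).
Best chair for cis: E = 0.00 kcal/mol; best chair for trans: E = 0.47 kcal/mol.
The cis isomer is lower by 0.47 kcal/mol.

cis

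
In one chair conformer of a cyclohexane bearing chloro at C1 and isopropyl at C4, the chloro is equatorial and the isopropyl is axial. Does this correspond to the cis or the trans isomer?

C1 and C4 have opposite parity, so their axial bonds point in opposite directions.
With opposite-parity carbons, two substituents on the same face are one axial and one equatorial; opposite faces give both axial or both equatorial.
Here the groups are equatorial/axial → same face → cis.

cis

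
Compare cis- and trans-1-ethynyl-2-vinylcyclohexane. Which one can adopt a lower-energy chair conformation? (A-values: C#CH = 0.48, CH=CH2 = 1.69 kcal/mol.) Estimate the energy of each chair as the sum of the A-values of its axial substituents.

trans

At 1,2 positions (parity opposite): cis → (a,e or e,a); trans → (e,e or a,a).
Best chair for cis: E = 0.48 kcal/mol; best chair for trans: E = 0.00 kcal/mol.
The trans isomer is lower by 0.48 kcal/mol.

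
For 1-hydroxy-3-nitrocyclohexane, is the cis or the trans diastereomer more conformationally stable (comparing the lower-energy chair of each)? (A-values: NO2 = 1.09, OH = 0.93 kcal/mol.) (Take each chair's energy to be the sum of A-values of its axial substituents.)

At 1,3 positions (parity same): cis → (e,e or a,a); trans → (a,e or e,a).
Best chair for cis: E = 0.00 kcal/mol; best chair for trans: E = 0.93 kcal/mol.
The cis isomer is lower by 0.93 kcal/mol.

cis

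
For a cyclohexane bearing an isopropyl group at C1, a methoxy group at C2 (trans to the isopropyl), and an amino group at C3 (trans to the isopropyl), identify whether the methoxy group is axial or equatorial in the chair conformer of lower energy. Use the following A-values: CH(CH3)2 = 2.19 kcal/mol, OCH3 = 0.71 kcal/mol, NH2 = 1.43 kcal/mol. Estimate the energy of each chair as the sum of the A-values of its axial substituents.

Chair I (isopropyl axial, methoxy axial, amino equatorial): E = 2.90 kcal/mol.
Chair II (isopropyl equatorial, methoxy equatorial, amino axial): E = 1.43 kcal/mol.
Chair II is the more stable (lower-energy) conformer, and in that chair the methoxy group is equatorial.

equatorial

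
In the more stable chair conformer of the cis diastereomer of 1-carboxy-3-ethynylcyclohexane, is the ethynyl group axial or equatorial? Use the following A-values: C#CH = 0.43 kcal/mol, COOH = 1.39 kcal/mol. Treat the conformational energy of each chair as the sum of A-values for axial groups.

equatorial

C1 and C3 have the same parity, so for the cis isomer the two substituents are e,e in one chair and a,a in the other.
Chair I (ethynyl axial, carboxyl axial): E = 1.82 kcal/mol.
Chair II (ethynyl equatorial, carboxyl equatorial): E = 0.00 kcal/mol.
Chair II is the more stable (lower-energy) conformer, and in that chair the ethynyl group is equatorial.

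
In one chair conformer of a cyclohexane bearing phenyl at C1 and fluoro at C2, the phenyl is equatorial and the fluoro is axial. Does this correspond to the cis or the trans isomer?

C1 and C2 have opposite parity, so their axial bonds point in opposite directions.
With opposite-parity carbons, two substituents on the same face are one axial and one equatorial; opposite faces give both axial or both equatorial.
Here the groups are equatorial/axial → same face → cis.

cis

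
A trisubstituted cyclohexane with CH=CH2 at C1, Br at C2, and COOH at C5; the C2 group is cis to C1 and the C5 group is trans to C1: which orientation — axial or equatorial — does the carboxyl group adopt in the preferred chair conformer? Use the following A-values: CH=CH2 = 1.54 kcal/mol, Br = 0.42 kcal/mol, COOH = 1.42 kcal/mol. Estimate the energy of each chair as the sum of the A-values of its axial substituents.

Chair I (vinyl axial, bromo equatorial, carboxyl equatorial): E = 1.54 kcal/mol.
Chair II (vinyl equatorial, bromo axial, carboxyl axial): E = 1.84 kcal/mol.
Chair I is the more stable (lower-energy) conformer, and in that chair the carboxyl group is equatorial.

equatorial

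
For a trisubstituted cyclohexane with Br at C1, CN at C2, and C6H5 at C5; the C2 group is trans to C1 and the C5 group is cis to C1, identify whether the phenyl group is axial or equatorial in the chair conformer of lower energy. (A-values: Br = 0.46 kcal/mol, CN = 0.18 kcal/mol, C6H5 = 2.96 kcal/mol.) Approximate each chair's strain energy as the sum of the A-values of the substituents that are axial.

equatorial

Chair I (bromo axial, cyano axial, phenyl axial): E = 3.60 kcal/mol.
Chair II (bromo equatorial, cyano equatorial, phenyl equatorial): E = 0.00 kcal/mol.
Chair II is the more stable (lower-energy) conformer, and in that chair the phenyl group is equatorial.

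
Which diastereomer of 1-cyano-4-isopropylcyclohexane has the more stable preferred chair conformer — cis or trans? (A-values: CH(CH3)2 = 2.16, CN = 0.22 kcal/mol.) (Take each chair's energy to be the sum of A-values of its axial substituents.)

trans

At 1,4 positions (parity opposite): cis → (a,e or e,a); trans → (e,e or a,a).
Best chair for cis: E = 0.22 kcal/mol; best chair for trans: E = 0.00 kcal/mol.
The trans isomer is lower by 0.22 kcal/mol.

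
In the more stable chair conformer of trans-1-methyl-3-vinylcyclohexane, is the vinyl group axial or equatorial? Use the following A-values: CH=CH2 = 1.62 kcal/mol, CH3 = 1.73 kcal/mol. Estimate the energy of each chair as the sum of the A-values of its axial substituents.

C1 and C3 have the same parity, so for the trans isomer the two substituents are one axial and one equatorial in each chair.
Chair I (vinyl axial, methyl equatorial): E = 1.62 kcal/mol.
Chair II (vinyl equatorial, methyl axial): E = 1.73 kcal/mol.
Chair I is the more stable (lower-energy) conformer, and in that chair the vinyl group is axial.

axial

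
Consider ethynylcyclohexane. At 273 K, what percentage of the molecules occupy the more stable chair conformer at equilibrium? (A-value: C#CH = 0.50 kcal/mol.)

One chair has the ethynyl group axial (E = 0.50 kcal/mol) and the other has it equatorial (E = 0).
ΔG = 0.50 kcal/mol between the two chairs.
K = exp(ΔG/RT) with R = 1.987×10⁻³ kcal mol⁻¹ K⁻¹ and T = 273 K gives K ≈ 2.51.
Fraction in the lower-energy chair = K/(K+1) = 71.5%.

71.5%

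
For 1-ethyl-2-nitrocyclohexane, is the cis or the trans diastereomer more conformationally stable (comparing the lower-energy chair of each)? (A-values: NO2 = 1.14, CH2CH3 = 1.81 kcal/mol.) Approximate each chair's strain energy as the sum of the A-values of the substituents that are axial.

trans

At 1,2 positions (parity opposite): cis → (a,e or e,a); trans → (e,e or a,a).
Best chair for cis: E = 1.14 kcal/mol; best chair for trans: E = 0.00 kcal/mol.
The trans isomer is lower by 1.14 kcal/mol.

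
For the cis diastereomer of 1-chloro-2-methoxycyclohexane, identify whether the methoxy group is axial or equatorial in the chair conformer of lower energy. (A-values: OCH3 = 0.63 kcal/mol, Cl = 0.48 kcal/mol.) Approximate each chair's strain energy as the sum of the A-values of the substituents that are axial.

C1 and C2 have opposite parity, so for the cis isomer the two substituents are one axial and one equatorial in each chair.
Chair I (methoxy axial, chloro equatorial): E = 0.63 kcal/mol.
Chair II (methoxy equatorial, chloro axial): E = 0.48 kcal/mol.
Chair II is the more stable (lower-energy) conformer, and in that chair the methoxy group is equatorial.

equatorial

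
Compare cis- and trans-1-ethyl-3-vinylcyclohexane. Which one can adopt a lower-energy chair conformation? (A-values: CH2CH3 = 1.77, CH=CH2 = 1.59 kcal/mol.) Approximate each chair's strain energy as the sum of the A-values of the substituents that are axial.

cis

At 1,3 positions (parity same): cis → (e,e or a,a); trans → (a,e or e,a).
Best chair for cis: E = 0.00 kcal/mol; best chair for trans: E = 1.59 kcal/mol.
The cis isomer is lower by 1.59 kcal/mol.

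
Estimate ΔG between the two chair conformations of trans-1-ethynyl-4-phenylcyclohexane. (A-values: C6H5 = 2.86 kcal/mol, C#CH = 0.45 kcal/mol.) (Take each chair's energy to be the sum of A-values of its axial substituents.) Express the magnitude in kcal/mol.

C1 and C4 have opposite parity, so for the trans isomer the two substituents are e,e in one chair and a,a in the other.
Chair I (phenyl axial, ethynyl axial): E = 3.31 kcal/mol.
Chair II (phenyl equatorial, ethynyl equatorial): E = 0.00 kcal/mol.
ΔE = 3.31 − 0.00 = 3.31 kcal/mol; chair II is more stable.

3.31 kcal/mol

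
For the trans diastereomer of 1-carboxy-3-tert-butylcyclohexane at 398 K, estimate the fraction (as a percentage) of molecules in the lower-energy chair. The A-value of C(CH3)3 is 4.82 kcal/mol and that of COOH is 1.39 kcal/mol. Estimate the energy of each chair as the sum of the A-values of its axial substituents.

98.7%

C1 and C3 have the same parity, so for the trans isomer the two substituents are one axial and one equatorial in each chair.
Chair I (tert-butyl axial, carboxyl equatorial): E = 4.82 kcal/mol; chair II (tert-butyl equatorial, carboxyl axial): E = 1.39 kcal/mol.
ΔG = 3.43 kcal/mol between the two chairs.
K = exp(ΔG/RT) with R = 1.987×10⁻³ kcal mol⁻¹ K⁻¹ and T = 398 K gives K ≈ 76.5.
Fraction in the lower-energy chair = K/(K+1) = 98.7%.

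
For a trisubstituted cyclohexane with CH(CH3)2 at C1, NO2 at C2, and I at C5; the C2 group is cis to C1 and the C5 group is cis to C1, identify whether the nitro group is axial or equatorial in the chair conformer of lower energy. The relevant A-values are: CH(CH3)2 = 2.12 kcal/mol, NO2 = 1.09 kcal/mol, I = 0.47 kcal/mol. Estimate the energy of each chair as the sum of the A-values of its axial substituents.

axial

Chair I (isopropyl axial, nitro equatorial, iodo axial): E = 2.59 kcal/mol.
Chair II (isopropyl equatorial, nitro axial, iodo equatorial): E = 1.09 kcal/mol.
Chair II is the more stable (lower-energy) conformer, and in that chair the nitro group is axial.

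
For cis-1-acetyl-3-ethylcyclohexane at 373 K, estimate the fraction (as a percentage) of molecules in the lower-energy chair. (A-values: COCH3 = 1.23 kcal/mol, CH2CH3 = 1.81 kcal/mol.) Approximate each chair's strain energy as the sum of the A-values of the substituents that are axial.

98.4%

C1 and C3 have the same parity, so for the cis isomer the two substituents are e,e in one chair and a,a in the other.
Chair I (acetyl axial, ethyl axial): E = 3.04 kcal/mol; chair II (acetyl equatorial, ethyl equatorial): E = 0.00 kcal/mol.
ΔG = 3.04 kcal/mol between the two chairs.
K = exp(ΔG/RT) with R = 1.987×10⁻³ kcal mol⁻¹ K⁻¹ and T = 373 K gives K ≈ 60.4.
Fraction in the lower-energy chair = K/(K+1) = 98.4%.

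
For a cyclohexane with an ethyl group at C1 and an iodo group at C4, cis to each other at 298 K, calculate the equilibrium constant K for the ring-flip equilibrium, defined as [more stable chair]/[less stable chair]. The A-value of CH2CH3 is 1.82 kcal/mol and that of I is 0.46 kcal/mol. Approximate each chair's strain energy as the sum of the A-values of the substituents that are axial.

C1 and C4 have opposite parity, so for the cis isomer the two substituents are one axial and one equatorial in each chair.
Chair I (ethyl axial, iodo equatorial): E = 1.82 kcal/mol; chair II (ethyl equatorial, iodo axial): E = 0.46 kcal/mol.
ΔG = 1.36 kcal/mol between the two chairs.
K = exp(ΔG/RT) with R = 1.987×10⁻³ kcal mol⁻¹ K⁻¹ and T = 298 K gives K ≈ 9.94.

K ≈ 9.94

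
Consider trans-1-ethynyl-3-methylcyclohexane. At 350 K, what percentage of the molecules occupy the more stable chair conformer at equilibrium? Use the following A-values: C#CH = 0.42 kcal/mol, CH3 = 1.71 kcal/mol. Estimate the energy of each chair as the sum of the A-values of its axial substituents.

C1 and C3 have the same parity, so for the trans isomer the two substituents are one axial and one equatorial in each chair.
Chair I (ethynyl axial, methyl equatorial): E = 0.42 kcal/mol; chair II (ethynyl equatorial, methyl axial): E = 1.71 kcal/mol.
ΔG = 1.29 kcal/mol between the two chairs.
K = exp(ΔG/RT) with R = 1.987×10⁻³ kcal mol⁻¹ K⁻¹ and T = 350 K gives K ≈ 6.39.
Fraction in the lower-energy chair = K/(K+1) = 86.5%.

86.5%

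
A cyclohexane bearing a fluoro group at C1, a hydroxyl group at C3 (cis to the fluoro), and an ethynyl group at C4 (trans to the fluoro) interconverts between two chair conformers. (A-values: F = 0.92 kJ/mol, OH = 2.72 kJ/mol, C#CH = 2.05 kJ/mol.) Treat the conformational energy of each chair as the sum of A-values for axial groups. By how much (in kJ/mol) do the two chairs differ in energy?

Chair I (fluoro axial, hydroxyl axial, ethynyl axial): E = 5.69 kJ/mol.
Chair II (fluoro equatorial, hydroxyl equatorial, ethynyl equatorial): E = 0.00 kJ/mol.
ΔE = 5.69 − 0.00 = 5.69 kJ/mol; chair II is more stable.

5.69 kJ/mol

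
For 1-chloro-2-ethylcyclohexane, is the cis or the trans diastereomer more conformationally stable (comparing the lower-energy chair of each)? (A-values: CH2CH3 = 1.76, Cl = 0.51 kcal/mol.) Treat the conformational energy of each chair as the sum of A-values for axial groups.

At 1,2 positions (parity opposite): cis → (a,e or e,a); trans → (e,e or a,a).
Best chair for cis: E = 0.51 kcal/mol; best chair for trans: E = 0.00 kcal/mol.
The trans isomer is lower by 0.51 kcal/mol.

trans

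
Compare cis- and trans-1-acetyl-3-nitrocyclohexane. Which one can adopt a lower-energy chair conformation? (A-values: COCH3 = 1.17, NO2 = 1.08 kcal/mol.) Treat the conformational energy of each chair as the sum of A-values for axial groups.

cis

At 1,3 positions (parity same): cis → (e,e or a,a); trans → (a,e or e,a).
Best chair for cis: E = 0.00 kcal/mol; best chair for trans: E = 1.08 kcal/mol.
The cis isomer is lower by 1.08 kcal/mol.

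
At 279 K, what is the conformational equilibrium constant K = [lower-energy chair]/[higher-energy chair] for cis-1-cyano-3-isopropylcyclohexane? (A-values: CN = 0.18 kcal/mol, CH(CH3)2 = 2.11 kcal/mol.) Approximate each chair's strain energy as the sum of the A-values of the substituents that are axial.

K ≈ 62.2

C1 and C3 have the same parity, so for the cis isomer the two substituents are e,e in one chair and a,a in the other.
Chair I (cyano axial, isopropyl axial): E = 2.29 kcal/mol; chair II (cyano equatorial, isopropyl equatorial): E = 0.00 kcal/mol.
ΔG = 2.29 kcal/mol between the two chairs.
K = exp(ΔG/RT) with R = 1.987×10⁻³ kcal mol⁻¹ K⁻¹ and T = 279 K gives K ≈ 62.2.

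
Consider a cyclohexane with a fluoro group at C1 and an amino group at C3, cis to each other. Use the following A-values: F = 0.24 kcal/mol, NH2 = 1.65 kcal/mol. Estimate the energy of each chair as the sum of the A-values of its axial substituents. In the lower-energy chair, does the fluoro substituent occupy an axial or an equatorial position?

C1 and C3 have the same parity, so for the cis isomer the two substituents are e,e in one chair and a,a in the other.
Chair I (fluoro axial, amino axial): E = 1.89 kcal/mol.
Chair II (fluoro equatorial, amino equatorial): E = 0.00 kcal/mol.
Chair II is the more stable (lower-energy) conformer, and in that chair the fluoro group is equatorial.

equatorial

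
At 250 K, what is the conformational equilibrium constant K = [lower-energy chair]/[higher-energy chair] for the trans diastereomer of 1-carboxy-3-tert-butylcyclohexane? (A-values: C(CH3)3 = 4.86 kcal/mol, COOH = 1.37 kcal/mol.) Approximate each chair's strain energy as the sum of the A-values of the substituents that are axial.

K ≈ 1125

C1 and C3 have the same parity, so for the trans isomer the two substituents are one axial and one equatorial in each chair.
Chair I (tert-butyl axial, carboxyl equatorial): E = 4.86 kcal/mol; chair II (tert-butyl equatorial, carboxyl axial): E = 1.37 kcal/mol.
ΔG = 3.49 kcal/mol between the two chairs.
K = exp(ΔG/RT) with R = 1.987×10⁻³ kcal mol⁻¹ K⁻¹ and T = 250 K gives K ≈ 1.13e+03.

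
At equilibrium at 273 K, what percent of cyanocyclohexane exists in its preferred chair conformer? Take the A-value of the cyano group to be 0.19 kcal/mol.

One chair has the cyano group axial (E = 0.19 kcal/mol) and the other has it equatorial (E = 0).
ΔG = 0.19 kcal/mol between the two chairs.
K = exp(ΔG/RT) with R = 1.987×10⁻³ kcal mol⁻¹ K⁻¹ and T = 273 K gives K ≈ 1.42.
Fraction in the lower-energy chair = K/(K+1) = 58.7%.

58.7%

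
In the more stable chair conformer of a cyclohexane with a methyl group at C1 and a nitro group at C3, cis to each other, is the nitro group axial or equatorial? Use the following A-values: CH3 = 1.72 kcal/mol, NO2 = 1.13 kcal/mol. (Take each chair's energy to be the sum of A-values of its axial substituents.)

equatorial

C1 and C3 have the same parity, so for the cis isomer the two substituents are e,e in one chair and a,a in the other.
Chair I (methyl axial, nitro axial): E = 2.85 kcal/mol.
Chair II (methyl equatorial, nitro equatorial): E = 0.00 kcal/mol.
Chair II is the more stable (lower-energy) conformer, and in that chair the nitro group is equatorial.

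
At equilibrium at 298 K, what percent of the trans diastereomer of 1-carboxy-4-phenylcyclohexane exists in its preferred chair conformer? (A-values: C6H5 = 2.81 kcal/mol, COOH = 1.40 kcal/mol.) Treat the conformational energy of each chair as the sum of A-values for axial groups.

C1 and C4 have opposite parity, so for the trans isomer the two substituents are e,e in one chair and a,a in the other.
Chair I (phenyl axial, carboxyl axial): E = 4.21 kcal/mol; chair II (phenyl equatorial, carboxyl equatorial): E = 0.00 kcal/mol.
ΔG = 4.21 kcal/mol between the two chairs.
K = exp(ΔG/RT) with R = 1.987×10⁻³ kcal mol⁻¹ K⁻¹ and T = 298 K gives K ≈ 1.22e+03.
Fraction in the lower-energy chair = K/(K+1) = 99.9%.

99.9%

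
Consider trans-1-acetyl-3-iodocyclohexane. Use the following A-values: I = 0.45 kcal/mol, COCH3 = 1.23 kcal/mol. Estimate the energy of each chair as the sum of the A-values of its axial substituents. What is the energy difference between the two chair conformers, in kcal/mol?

0.78 kcal/mol

C1 and C3 have the same parity, so for the trans isomer the two substituents are one axial and one equatorial in each chair.
Chair I (iodo axial, acetyl equatorial): E = 0.45 kcal/mol.
Chair II (iodo equatorial, acetyl axial): E = 1.23 kcal/mol.
ΔE = 1.23 − 0.45 = 0.78 kcal/mol; chair I is more stable.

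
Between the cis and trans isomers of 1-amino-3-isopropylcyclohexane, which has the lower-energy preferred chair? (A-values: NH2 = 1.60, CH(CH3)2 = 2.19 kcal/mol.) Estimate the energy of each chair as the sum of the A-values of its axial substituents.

cis

At 1,3 positions (parity same): cis → (e,e or a,a); trans → (a,e or e,a).
Best chair for cis: E = 0.00 kcal/mol; best chair for trans: E = 1.60 kcal/mol.
The cis isomer is lower by 1.60 kcal/mol.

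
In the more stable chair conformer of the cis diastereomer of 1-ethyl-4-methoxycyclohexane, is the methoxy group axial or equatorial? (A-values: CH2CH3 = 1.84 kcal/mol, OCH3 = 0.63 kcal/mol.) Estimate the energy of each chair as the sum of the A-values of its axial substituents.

C1 and C4 have opposite parity, so for the cis isomer the two substituents are one axial and one equatorial in each chair.
Chair I (ethyl axial, methoxy equatorial): E = 1.84 kcal/mol.
Chair II (ethyl equatorial, methoxy axial): E = 0.63 kcal/mol.
Chair II is the more stable (lower-energy) conformer, and in that chair the methoxy group is axial.

axial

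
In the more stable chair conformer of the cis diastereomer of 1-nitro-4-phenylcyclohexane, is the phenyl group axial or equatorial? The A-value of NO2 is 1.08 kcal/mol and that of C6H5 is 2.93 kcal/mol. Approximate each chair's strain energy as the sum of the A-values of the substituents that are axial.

equatorial

C1 and C4 have opposite parity, so for the cis isomer the two substituents are one axial and one equatorial in each chair.
Chair I (nitro axial, phenyl equatorial): E = 1.08 kcal/mol.
Chair II (nitro equatorial, phenyl axial): E = 2.93 kcal/mol.
Chair I is the more stable (lower-energy) conformer, and in that chair the phenyl group is equatorial.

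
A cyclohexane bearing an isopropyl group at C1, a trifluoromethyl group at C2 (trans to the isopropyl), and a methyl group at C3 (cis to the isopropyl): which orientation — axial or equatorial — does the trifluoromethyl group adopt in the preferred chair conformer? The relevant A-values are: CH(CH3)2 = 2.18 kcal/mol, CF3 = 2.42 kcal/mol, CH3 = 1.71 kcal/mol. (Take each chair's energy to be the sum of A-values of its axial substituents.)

equatorial

Chair I (isopropyl axial, trifluoromethyl axial, methyl axial): E = 6.31 kcal/mol.
Chair II (isopropyl equatorial, trifluoromethyl equatorial, methyl equatorial): E = 0.00 kcal/mol.
Chair II is the more stable (lower-energy) conformer, and in that chair the trifluoromethyl group is equatorial.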